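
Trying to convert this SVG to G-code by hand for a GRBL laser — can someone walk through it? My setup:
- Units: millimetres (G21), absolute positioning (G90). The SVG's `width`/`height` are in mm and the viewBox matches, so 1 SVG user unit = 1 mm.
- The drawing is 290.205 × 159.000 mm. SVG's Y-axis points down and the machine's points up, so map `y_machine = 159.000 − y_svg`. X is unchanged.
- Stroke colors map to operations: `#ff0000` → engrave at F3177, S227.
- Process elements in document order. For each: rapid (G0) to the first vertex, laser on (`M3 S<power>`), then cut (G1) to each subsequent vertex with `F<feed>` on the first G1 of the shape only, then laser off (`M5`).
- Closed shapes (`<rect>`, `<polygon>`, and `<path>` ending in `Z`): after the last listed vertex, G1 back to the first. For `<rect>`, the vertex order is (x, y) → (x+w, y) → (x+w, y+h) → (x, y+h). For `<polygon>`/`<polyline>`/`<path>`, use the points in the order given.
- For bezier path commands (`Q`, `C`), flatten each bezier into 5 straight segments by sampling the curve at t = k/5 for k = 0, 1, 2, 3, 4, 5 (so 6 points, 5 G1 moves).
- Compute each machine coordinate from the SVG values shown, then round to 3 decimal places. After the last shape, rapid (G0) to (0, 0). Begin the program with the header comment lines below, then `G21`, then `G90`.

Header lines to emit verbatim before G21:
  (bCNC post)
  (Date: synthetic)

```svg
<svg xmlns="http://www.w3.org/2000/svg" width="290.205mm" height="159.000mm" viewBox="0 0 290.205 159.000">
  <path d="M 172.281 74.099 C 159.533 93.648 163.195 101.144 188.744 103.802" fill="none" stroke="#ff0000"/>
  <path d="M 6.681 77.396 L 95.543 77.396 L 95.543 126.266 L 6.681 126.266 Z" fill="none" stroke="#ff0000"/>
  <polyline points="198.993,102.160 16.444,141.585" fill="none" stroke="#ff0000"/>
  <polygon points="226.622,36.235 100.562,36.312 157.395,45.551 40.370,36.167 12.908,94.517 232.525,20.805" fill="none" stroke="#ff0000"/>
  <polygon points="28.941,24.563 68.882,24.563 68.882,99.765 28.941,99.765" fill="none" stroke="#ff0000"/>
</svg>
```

1 u = 1 mm; y_m = 159.000 − y.

[1] `<path>` cubic bezier, #ff0000→engrave S227 F3177: (172.281,84.901) → (166.645,74.560) → (165.211,66.766) → (168.240,61.172) → (175.997,57.431) → (188.744,55.198)

[2] `<path>` rectangle, #ff0000→engrave S227 F3177: (6.681,81.604) → (95.543,81.604) → (95.543,32.734) → (6.681,32.734) → (6.681,81.604) (closed)

[3] `<polyline>` line segment, #ff0000→engrave S227 F3177: (198.993,56.840) → (16.444,17.415)

[4] `<polygon>` closed polygon, #ff0000→engrave S227 F3177: (226.622,122.765) → (100.562,122.688) → (157.395,113.449) → (40.370,122.833) → (12.908,64.483) → (232.525,138.195) → (226.622,122.765) (closed)

[5] `<polygon>` rectangle, #ff0000→engrave S227 F3177: (28.941,134.437) → (68.882,134.437) → (68.882,59.235) → (28.941,59.235) → (28.941,134.437) (closed)

(bCNC post)
(Date: synthetic)
G21
G90
G0 X172.281 Y84.901
M3 S227
G1 X166.645 Y74.560 F3177
G1 X165.211 Y66.766
G1 X168.240 Y61.172
G1 X175.997 Y57.431
G1 X188.744 Y55.198
M5
G0 X6.681 Y81.604
M3 S227
G1 X95.543 Y81.604 F3177
G1 X95.543 Y32.734
G1 X6.681 Y32.734
G1 X6.681 Y81.604
M5
G0 X198.993 Y56.840
M3 S227
G1 X16.444 Y17.415 F3177
M5
G0 X226.622 Y122.765
M3 S227
G1 X100.562 Y122.688 F3177
G1 X157.395 Y113.449
G1 X40.370 Y122.833
G1 X12.908 Y64.483
G1 X232.525 Y138.195
G1 X226.622 Y122.765
M5
G0 X28.941 Y134.437
M3 S227
G1 X68.882 Y134.437 F3177
G1 X68.882 Y59.235
G1 X28.941 Y59.235
G1 X28.941 Y134.437
M5
G0 X0.000 Y0.000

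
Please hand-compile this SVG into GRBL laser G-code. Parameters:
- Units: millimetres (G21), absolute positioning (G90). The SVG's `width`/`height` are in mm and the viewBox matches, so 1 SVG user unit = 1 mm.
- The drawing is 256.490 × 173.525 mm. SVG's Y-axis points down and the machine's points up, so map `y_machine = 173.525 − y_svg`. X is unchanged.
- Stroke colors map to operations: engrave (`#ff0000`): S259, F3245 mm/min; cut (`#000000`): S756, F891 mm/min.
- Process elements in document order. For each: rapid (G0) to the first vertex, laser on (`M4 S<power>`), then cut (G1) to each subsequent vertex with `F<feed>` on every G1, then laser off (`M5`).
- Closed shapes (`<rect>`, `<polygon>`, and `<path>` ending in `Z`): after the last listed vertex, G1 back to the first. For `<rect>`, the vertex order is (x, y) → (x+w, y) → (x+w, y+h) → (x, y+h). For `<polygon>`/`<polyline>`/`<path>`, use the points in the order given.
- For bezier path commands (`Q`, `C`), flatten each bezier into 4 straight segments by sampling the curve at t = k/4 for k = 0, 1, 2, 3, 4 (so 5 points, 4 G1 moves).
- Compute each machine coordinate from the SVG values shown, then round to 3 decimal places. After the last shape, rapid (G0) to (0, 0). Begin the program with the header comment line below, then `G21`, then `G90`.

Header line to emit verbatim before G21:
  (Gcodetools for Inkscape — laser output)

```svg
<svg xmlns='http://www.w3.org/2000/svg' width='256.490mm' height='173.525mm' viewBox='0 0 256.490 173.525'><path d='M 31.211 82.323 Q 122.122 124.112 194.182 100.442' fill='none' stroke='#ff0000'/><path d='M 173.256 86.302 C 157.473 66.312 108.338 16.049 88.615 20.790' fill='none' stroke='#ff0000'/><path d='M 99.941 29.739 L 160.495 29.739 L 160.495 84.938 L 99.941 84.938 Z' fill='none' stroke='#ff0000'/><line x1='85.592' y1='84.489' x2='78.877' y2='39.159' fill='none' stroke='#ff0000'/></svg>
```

viewBox `0 0 256.490 173.525` with mm width/height → 1 unit = 1 mm. Flip: y_m = 173.525 − y_svg.

**Shape 1** — `<path>` quadratic bezier, stroke `#ff0000` → engrave (S259, F3245). Control points (SVG): P0=(31.211,82.323), P1=(122.122,124.112), P2=(194.182,100.442); sampled at t=k/4. Machine vertices: (31.211,91.202) → (75.488,74.399) → (117.409,65.778) → (156.974,65.339) → (194.182,73.083). Open path.

**Shape 2** — `<path>` cubic bezier, stroke `#ff0000` → engrave (S259, F3245). Control points (SVG): P0=(173.256,86.302), P1=(157.473,66.312), P2=(108.338,16.049), P3=(88.615,20.790); sampled at t=k/4. Machine vertices: (173.256,87.223) → (156.146,106.559) → (132.413,129.253) → (107.941,147.310) → (88.615,152.735). Open path.

**Shape 3** — `<path>` rectangle, stroke `#ff0000` → engrave (S259, F3245). Machine vertices: (99.941,143.786) → (160.495,143.786) → (160.495,88.587) → (99.941,88.587) → (99.941,143.786). Closed: final G1 returns to the first vertex.

**Shape 4** — `<line>` line segment, stroke `#ff0000` → engrave (S259, F3245). Machine vertices: (85.592,89.036) → (78.877,134.366). Open path.

(Gcodetools for Inkscape — laser output)
G21
G90
G0 X31.211 Y91.202
M4 S259
G1 X75.488 Y74.399 F3245
G1 X117.409 Y65.778 F3245
G1 X156.974 Y65.339 F3245
G1 X194.182 Y73.083 F3245
M5
G0 X173.256 Y87.223
M4 S259
G1 X156.146 Y106.559 F3245
G1 X132.413 Y129.253 F3245
G1 X107.941 Y147.310 F3245
G1 X88.615 Y152.735 F3245
M5
G0 X99.941 Y143.786
M4 S259
G1 X160.495 Y143.786 F3245
G1 X160.495 Y88.587 F3245
G1 X99.941 Y88.587 F3245
G1 X99.941 Y143.786 F3245
M5
G0 X85.592 Y89.036
M4 S259
G1 X78.877 Y134.366 F3245
M5
G0 X0.000 Y0.000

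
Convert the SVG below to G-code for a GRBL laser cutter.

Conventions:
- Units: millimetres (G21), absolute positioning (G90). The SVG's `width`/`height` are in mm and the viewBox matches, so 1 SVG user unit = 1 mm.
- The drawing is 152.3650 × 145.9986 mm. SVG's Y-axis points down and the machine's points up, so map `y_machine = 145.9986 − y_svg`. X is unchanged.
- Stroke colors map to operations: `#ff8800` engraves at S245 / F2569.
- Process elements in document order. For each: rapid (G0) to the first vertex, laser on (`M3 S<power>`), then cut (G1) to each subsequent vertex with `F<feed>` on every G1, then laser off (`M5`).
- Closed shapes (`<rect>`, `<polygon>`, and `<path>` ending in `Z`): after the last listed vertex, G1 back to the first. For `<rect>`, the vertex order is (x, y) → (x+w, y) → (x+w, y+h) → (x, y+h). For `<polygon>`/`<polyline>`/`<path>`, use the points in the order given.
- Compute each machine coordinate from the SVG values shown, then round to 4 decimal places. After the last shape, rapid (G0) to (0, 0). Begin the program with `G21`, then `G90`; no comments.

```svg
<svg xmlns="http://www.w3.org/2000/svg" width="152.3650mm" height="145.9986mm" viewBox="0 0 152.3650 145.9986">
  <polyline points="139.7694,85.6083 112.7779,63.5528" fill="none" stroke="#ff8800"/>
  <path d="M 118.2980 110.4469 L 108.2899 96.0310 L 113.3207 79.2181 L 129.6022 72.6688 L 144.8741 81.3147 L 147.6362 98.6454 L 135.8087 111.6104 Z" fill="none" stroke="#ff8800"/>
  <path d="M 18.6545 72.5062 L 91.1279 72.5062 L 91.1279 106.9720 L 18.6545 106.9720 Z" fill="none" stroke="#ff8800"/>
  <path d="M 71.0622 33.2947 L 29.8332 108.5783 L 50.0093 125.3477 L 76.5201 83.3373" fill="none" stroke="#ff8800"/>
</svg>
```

Since the viewBox matches the mm dimensions, user units are millimetres directly. The only transform is the Y-flip y_m = 145.9986 − y_svg.

Shape 1 is a line segment drawn with `<polyline>`. Its stroke #ff8800 means engrave at S245, F2569. After flipping Y the toolpath is (139.7694,60.3903) → (112.7779,82.4458).

Shape 2 is a regular polygon drawn with `<path>`. Its stroke #ff8800 means engrave at S245, F2569. After flipping Y the toolpath is (118.2980,35.5517) → (108.2899,49.9676) → (113.3207,66.7805) → (129.6022,73.3298) → (144.8741,64.6839) → (147.6362,47.3532) → (135.8087,34.3882) → (118.2980,35.5517), returning to the start.

Shape 3 is a rectangle drawn with `<path>`. Its stroke #ff8800 means engrave at S245, F2569. After flipping Y the toolpath is (18.6545,73.4924) → (91.1279,73.4924) → (91.1279,39.0266) → (18.6545,39.0266) → (18.6545,73.4924), returning to the start.

Shape 4 is a open polyline drawn with `<path>`. Its stroke #ff8800 means engrave at S245, F2569. After flipping Y the toolpath is (71.0622,112.7039) → (29.8332,37.4203) → (50.0093,20.6509) → (76.5201,62.6613).

G21
G90
G0 X139.7694 Y60.3903
M3 S245
G1 X112.7779 Y82.4458 F2569
M5
G0 X118.2980 Y35.5517
M3 S245
G1 X108.2899 Y49.9676 F2569
G1 X113.3207 Y66.7805 F2569
G1 X129.6022 Y73.3298 F2569
G1 X144.8741 Y64.6839 F2569
G1 X147.6362 Y47.3532 F2569
G1 X135.8087 Y34.3882 F2569
G1 X118.2980 Y35.5517 F2569
M5
G0 X18.6545 Y73.4924
M3 S245
G1 X91.1279 Y73.4924 F2569
G1 X91.1279 Y39.0266 F2569
G1 X18.6545 Y39.0266 F2569
G1 X18.6545 Y73.4924 F2569
M5
G0 X71.0622 Y112.7039
M3 S245
G1 X29.8332 Y37.4203 F2569
G1 X50.0093 Y20.6509 F2569
G1 X76.5201 Y62.6613 F2569
M5
G0 X0.0000 Y0.0000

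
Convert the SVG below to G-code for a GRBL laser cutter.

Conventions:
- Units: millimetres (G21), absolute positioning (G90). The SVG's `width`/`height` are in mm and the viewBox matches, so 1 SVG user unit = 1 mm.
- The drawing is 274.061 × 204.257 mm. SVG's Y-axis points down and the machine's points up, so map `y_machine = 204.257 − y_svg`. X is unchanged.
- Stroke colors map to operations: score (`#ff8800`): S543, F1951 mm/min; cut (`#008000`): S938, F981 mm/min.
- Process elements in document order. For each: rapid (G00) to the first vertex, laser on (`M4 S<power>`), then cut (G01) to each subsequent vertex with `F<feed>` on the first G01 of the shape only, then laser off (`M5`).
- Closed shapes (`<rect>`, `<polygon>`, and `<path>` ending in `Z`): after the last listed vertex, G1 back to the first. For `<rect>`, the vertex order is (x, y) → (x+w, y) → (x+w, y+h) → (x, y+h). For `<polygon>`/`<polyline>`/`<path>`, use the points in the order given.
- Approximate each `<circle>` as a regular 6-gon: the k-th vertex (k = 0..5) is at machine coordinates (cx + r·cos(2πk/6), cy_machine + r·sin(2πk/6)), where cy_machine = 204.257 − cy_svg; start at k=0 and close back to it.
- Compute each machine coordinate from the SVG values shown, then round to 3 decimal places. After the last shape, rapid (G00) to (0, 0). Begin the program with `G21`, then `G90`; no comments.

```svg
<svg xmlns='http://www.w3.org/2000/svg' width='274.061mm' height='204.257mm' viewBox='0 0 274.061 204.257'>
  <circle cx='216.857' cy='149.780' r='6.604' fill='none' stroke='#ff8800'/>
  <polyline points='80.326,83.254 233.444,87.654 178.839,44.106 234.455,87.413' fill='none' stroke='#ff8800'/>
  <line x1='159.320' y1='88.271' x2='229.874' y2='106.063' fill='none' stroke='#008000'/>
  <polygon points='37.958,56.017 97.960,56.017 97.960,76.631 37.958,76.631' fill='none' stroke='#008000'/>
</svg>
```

viewBox `0 0 274.061 204.257` with mm width/height → 1 unit = 1 mm. Flip: y_m = 204.257 − y_svg.

**Shape 1** — `<circle>` circle, stroke `#ff8800` → score (S543, F1951). Machine vertices: (223.461,54.477) → (220.159,60.196) → (213.555,60.196) → (210.253,54.477) → (213.555,48.758) → (220.159,48.758) → (223.461,54.477). Closed: final G1 returns to the first vertex.

**Shape 2** — `<polyline>` open polyline, stroke `#ff8800` → score (S543, F1951). Machine vertices: (80.326,121.003) → (233.444,116.603) → (178.839,160.151) → (234.455,116.844). Open path.

**Shape 3** — `<line>` line segment, stroke `#008000` → cut (S938, F981). Machine vertices: (159.320,115.986) → (229.874,98.194). Open path.

**Shape 4** — `<polygon>` rectangle, stroke `#008000` → cut (S938, F981). Machine vertices: (37.958,148.240) → (97.960,148.240) → (97.960,127.626) → (37.958,127.626) → (37.958,148.240). Closed: final G1 returns to the first vertex.

G21
G90
G00 X223.461 Y54.477
M4 S543
G01 X220.159 Y60.196 F1951
G01 X213.555 Y60.196
G01 X210.253 Y54.477
G01 X213.555 Y48.758
G01 X220.159 Y48.758
G01 X223.461 Y54.477
M5
G00 X80.326 Y121.003
M4 S543
G01 X233.444 Y116.603 F1951
G01 X178.839 Y160.151
G01 X234.455 Y116.844
M5
G00 X159.320 Y115.986
M4 S938
G01 X229.874 Y98.194 F981
M5
G00 X37.958 Y148.240
M4 S938
G01 X97.960 Y148.240 F981
G01 X97.960 Y127.626
G01 X37.958 Y127.626
G01 X37.958 Y148.240
M5
G00 X0.000 Y0.000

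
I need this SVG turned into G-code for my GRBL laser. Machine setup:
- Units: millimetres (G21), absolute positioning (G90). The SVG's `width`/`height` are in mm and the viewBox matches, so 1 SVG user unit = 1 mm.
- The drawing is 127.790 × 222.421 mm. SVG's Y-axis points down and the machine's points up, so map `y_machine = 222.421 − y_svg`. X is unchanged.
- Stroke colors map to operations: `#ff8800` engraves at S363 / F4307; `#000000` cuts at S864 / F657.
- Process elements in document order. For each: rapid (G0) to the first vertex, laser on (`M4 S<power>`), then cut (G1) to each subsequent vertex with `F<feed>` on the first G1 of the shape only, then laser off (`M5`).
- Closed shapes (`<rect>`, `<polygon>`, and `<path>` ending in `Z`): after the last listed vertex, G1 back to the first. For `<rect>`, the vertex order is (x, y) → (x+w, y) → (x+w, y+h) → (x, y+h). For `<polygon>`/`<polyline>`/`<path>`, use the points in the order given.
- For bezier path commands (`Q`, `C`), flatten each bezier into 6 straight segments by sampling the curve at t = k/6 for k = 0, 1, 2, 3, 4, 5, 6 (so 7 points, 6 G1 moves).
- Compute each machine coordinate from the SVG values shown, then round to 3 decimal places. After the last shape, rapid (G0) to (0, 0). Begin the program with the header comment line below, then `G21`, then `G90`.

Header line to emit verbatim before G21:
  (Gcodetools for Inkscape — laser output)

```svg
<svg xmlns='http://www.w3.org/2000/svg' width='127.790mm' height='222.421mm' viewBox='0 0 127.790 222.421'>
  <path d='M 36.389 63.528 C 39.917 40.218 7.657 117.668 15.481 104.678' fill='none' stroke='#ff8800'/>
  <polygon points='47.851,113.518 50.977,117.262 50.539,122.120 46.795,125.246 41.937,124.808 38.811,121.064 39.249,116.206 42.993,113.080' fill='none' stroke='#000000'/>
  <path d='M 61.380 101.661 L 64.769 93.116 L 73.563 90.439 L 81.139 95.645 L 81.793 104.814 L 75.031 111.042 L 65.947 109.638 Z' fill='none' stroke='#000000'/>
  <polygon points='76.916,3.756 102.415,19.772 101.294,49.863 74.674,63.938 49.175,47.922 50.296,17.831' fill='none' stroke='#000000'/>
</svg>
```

(Gcodetools for Inkscape — laser output)
G21
G90
G0 X36.389 Y158.893
M4 S363
G1 X35.522 Y163.037 F4307
G1 X30.798 Y155.698
G1 X24.324 Y142.188
G1 X18.208 Y127.818
G1 X14.558 Y117.899
G1 X15.481 Y117.743
M5
G0 X47.851 Y108.903
M4 S864
G1 X50.977 Y105.159 F657
G1 X50.539 Y100.301
G1 X46.795 Y97.175
G1 X41.937 Y97.613
G1 X38.811 Y101.357
G1 X39.249 Y106.215
G1 X42.993 Y109.341
G1 X47.851 Y108.903
M5
G0 X61.380 Y120.760
M4 S864
G1 X64.769 Y129.305 F657
G1 X73.563 Y131.982
G1 X81.139 Y126.776
G1 X81.793 Y117.607
G1 X75.031 Y111.379
G1 X65.947 Y112.783
G1 X61.380 Y120.760
M5
G0 X76.916 Y218.665
M4 S864
G1 X102.415 Y202.649 F657
G1 X101.294 Y172.558
G1 X74.674 Y158.483
G1 X49.175 Y174.499
G1 X50.296 Y204.590
G1 X76.916 Y218.665
M5
G0 X0.000 Y0.000

Since the viewBox matches the mm dimensions, user units are millimetres directly. The only transform is the Y-flip y_m = 222.421 − y_svg.

Shape 1 is a cubic bezier drawn with `<path>`. Its stroke #ff8800 means engrave at S363, F4307. After flipping Y the toolpath is (36.389,158.893) → (35.522,163.037) → (30.798,155.698) → (24.324,142.188) → (18.208,127.818) → (14.558,117.899) → (15.481,117.743).

Shape 2 is a regular polygon drawn with `<polygon>`. Its stroke #000000 means cut at S864, F657. After flipping Y the toolpath is (47.851,108.903) → (50.977,105.159) → (50.539,100.301) → (46.795,97.175) → (41.937,97.613) → (38.811,101.357) → (39.249,106.215) → (42.993,109.341) → (47.851,108.903), returning to the start.

Shape 3 is a regular polygon drawn with `<path>`. Its stroke #000000 means cut at S864, F657. After flipping Y the toolpath is (61.380,120.760) → (64.769,129.305) → (73.563,131.982) → (81.139,126.776) → (81.793,117.607) → (75.031,111.379) → (65.947,112.783) → (61.380,120.760), returning to the start.

Shape 4 is a regular polygon drawn with `<polygon>`. Its stroke #000000 means cut at S864, F657. After flipping Y the toolpath is (76.916,218.665) → (102.415,202.649) → (101.294,172.558) → (74.674,158.483) → (49.175,174.499) → (50.296,204.590) → (76.916,218.665), returning to the start.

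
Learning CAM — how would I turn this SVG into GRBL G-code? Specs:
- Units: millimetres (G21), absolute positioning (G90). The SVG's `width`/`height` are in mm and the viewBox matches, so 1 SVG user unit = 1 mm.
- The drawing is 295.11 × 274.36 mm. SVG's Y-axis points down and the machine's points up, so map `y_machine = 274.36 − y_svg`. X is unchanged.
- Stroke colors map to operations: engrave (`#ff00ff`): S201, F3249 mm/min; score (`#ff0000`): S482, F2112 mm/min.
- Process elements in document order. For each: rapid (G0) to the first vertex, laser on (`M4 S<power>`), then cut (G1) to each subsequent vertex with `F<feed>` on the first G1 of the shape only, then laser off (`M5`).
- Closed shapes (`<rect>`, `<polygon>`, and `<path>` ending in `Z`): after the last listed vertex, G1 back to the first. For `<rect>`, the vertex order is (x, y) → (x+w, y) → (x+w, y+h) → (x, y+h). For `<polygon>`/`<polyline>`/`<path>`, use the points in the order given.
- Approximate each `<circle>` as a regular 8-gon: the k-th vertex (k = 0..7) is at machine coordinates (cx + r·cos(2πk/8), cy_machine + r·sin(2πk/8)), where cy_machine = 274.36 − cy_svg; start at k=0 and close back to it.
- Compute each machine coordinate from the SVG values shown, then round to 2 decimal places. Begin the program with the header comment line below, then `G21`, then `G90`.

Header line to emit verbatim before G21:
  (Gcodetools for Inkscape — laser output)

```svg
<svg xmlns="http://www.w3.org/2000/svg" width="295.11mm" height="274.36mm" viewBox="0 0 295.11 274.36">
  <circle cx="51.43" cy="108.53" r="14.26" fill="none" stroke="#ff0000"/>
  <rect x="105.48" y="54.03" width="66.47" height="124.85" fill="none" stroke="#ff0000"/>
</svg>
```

viewBox `0 0 295.11 274.36` with mm width/height → 1 unit = 1 mm. Flip: y_m = 274.36 − y_svg.

**Shape 1** — `<circle>` circle, stroke `#ff0000` → score (S482, F2112). Machine vertices: (65.69,165.83) → (61.51,175.91) → (51.43,180.09) → (41.35,175.91) → (37.17,165.83) → (41.35,155.75) → (51.43,151.57) → (61.51,155.75) → (65.69,165.83). Closed: final G1 returns to the first vertex.

**Shape 2** — `<rect>` rectangle, stroke `#ff0000` → score (S482, F2112). Machine vertices: (105.48,220.33) → (171.95,220.33) → (171.95,95.48) → (105.48,95.48) → (105.48,220.33). Closed: final G1 returns to the first vertex.

(Gcodetools for Inkscape — laser output)
G21
G90
G0 X65.69 Y165.83
M4 S482
G1 X61.51 Y175.91 F2112
G1 X51.43 Y180.09
G1 X41.35 Y175.91
G1 X37.17 Y165.83
G1 X41.35 Y155.75
G1 X51.43 Y151.57
G1 X61.51 Y155.75
G1 X65.69 Y165.83
M5
G0 X105.48 Y220.33
M4 S482
G1 X171.95 Y220.33 F2112
G1 X171.95 Y95.48
G1 X105.48 Y95.48
G1 X105.48 Y220.33
M5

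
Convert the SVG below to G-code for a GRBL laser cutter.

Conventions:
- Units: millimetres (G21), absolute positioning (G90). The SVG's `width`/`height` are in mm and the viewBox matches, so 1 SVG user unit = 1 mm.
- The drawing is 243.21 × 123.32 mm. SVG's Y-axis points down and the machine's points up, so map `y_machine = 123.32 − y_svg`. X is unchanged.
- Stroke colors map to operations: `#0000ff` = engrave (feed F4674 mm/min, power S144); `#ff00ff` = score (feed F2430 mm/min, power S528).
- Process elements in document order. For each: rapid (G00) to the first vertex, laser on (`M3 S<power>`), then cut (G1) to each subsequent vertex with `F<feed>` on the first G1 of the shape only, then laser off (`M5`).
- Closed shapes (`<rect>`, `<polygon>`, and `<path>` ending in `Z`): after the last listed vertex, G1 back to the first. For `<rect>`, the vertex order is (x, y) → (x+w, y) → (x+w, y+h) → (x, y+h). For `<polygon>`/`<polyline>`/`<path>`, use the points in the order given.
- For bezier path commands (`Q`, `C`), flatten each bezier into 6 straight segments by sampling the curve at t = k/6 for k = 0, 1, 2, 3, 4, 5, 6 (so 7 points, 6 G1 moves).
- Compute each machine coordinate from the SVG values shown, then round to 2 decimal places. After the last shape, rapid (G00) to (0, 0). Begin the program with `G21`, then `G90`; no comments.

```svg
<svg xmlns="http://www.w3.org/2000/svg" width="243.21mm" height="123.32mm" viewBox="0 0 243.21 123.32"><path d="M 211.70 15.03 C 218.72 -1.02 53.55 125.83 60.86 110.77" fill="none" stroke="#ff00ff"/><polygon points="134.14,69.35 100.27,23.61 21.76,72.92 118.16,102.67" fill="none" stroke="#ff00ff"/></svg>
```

viewBox `0 0 243.21 123.32` with mm width/height → 1 unit = 1 mm. Flip: y_m = 123.32 − y_svg.

**Shape 1** — `<path>` cubic bezier, stroke `#ff00ff` → score (S528, F2430). Control points (SVG): P0=(211.70,15.03), P1=(218.72,-1.02), P2=(53.55,125.83), P3=(60.86,110.77); sampled at t=k/6. Machine vertices: (211.70,108.29) → (202.46,105.73) → (174.09,87.26) → (136.17,60.79) → (98.28,34.24) → (69.98,15.53) → (60.86,12.55). Open path.

**Shape 2** — `<polygon>` closed polygon, stroke `#ff00ff` → score (S528, F2430). Machine vertices: (134.14,53.97) → (100.27,99.71) → (21.76,50.40) → (118.16,20.65) → (134.14,53.97). Closed: final G1 returns to the first vertex.

G21
G90
G00 X211.70 Y108.29
M3 S528
G1 X202.46 Y105.73 F2430
G1 X174.09 Y87.26
G1 X136.17 Y60.79
G1 X98.28 Y34.24
G1 X69.98 Y15.53
G1 X60.86 Y12.55
M5
G00 X134.14 Y53.97
M3 S528
G1 X100.27 Y99.71 F2430
G1 X21.76 Y50.40
G1 X118.16 Y20.65
G1 X134.14 Y53.97
M5
G00 X0.00 Y0.00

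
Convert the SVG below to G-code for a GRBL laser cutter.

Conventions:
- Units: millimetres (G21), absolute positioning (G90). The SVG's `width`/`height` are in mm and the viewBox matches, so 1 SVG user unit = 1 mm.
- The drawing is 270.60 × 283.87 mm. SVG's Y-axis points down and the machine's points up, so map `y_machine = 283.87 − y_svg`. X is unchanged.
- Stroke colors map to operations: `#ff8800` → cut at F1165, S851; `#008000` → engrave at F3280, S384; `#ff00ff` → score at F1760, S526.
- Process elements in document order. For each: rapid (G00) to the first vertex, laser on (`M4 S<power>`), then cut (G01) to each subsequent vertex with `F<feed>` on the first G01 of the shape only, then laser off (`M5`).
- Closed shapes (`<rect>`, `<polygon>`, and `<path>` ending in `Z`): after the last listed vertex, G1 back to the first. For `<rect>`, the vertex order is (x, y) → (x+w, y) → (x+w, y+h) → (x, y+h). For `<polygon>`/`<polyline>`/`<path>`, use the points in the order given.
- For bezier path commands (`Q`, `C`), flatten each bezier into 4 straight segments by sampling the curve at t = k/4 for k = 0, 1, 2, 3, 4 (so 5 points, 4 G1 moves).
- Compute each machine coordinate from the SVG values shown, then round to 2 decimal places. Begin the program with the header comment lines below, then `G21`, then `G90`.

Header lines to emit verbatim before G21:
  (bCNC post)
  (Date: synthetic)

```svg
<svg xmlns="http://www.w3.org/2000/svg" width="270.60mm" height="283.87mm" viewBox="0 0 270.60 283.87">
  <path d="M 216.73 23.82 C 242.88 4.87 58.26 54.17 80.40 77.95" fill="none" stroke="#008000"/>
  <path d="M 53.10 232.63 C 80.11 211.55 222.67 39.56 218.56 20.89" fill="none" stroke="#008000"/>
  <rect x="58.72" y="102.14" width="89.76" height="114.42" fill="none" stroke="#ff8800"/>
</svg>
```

(bCNC post)
(Date: synthetic)
G21
G90
G00 X216.73 Y260.05
M4 S384
G01 X203.35 Y262.93 F3280
G01 X150.07 Y249.01
G01 X96.04 Y227.07
G01 X80.40 Y205.92
M5
G00 X53.10 Y51.24
M4 S384
G01 X90.93 Y90.59 F3280
G01 X147.50 Y158.01
G01 X198.24 Y224.98
G01 X218.56 Y262.98
M5
G00 X58.72 Y181.73
M4 S851
G01 X148.48 Y181.73 F1165
G01 X148.48 Y67.31
G01 X58.72 Y67.31
G01 X58.72 Y181.73
M5

viewBox `0 0 270.60 283.87` with mm width/height → 1 unit = 1 mm. Flip: y_m = 283.87 − y_svg.

**Shape 1** — `<path>` cubic bezier, stroke `#008000` → engrave (S384, F3280). Control points (SVG): P0=(216.73,23.82), P1=(242.88,4.87), P2=(58.26,54.17), P3=(80.40,77.95); sampled at t=k/4. Machine vertices: (216.73,260.05) → (203.35,262.93) → (150.07,249.01) → (96.04,227.07) → (80.40,205.92). Open path.

**Shape 2** — `<path>` cubic bezier, stroke `#008000` → engrave (S384, F3280). Control points (SVG): P0=(53.10,232.63), P1=(80.11,211.55), P2=(222.67,39.56), P3=(218.56,20.89); sampled at t=k/4. Machine vertices: (53.10,51.24) → (90.93,90.59) → (147.50,158.01) → (198.24,224.98) → (218.56,262.98). Open path.

**Shape 3** — `<rect>` rectangle, stroke `#ff8800` → cut (S851, F1165). Machine vertices: (58.72,181.73) → (148.48,181.73) → (148.48,67.31) → (58.72,67.31) → (58.72,181.73). Closed: final G1 returns to the first vertex.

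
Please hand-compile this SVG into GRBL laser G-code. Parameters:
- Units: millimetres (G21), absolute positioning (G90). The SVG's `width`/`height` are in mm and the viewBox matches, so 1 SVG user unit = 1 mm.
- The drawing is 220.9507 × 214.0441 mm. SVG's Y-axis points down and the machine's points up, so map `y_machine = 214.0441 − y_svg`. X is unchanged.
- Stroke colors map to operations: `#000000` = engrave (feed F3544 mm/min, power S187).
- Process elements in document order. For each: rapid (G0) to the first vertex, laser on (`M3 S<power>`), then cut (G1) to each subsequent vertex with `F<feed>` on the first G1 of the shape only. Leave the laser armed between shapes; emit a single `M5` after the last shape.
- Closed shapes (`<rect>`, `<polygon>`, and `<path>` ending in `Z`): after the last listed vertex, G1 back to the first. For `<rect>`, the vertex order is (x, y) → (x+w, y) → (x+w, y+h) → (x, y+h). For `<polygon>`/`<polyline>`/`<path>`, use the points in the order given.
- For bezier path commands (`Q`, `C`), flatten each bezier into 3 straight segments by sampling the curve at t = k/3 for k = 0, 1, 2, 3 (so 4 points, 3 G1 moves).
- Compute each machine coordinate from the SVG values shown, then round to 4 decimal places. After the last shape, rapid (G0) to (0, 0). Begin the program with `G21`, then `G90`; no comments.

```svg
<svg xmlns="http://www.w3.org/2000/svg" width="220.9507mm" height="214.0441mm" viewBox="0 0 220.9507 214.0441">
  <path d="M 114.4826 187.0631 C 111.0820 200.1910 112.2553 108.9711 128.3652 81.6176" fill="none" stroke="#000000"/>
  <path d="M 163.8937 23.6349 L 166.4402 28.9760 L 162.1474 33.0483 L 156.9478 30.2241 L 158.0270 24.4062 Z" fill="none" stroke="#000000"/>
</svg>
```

G21
G90
G0 X114.4826 Y26.9810
M3 S187
G1 X112.9904 Y42.4055 F3544
G1 X116.8504 Y90.0144
G1 X128.3652 Y132.4265
G0 X163.8937 Y190.4092
M3 S187
G1 X166.4402 Y185.0681 F3544
G1 X162.1474 Y180.9958
G1 X156.9478 Y183.8200
G1 X158.0270 Y189.6379
G1 X163.8937 Y190.4092
M5
G0 X0.0000 Y0.0000

1 u = 1 mm; y_m = 214.0441 − y.

[1] `<path>` cubic bezier, #000000→engrave S187 F3544: (114.4826,26.9810) → (112.9904,42.4055) → (116.8504,90.0144) → (128.3652,132.4265)

[2] `<path>` regular polygon, #000000→engrave S187 F3544: (163.8937,190.4092) → (166.4402,185.0681) → (162.1474,180.9958) → (156.9478,183.8200) → (158.0270,189.6379) → (163.8937,190.4092) (closed)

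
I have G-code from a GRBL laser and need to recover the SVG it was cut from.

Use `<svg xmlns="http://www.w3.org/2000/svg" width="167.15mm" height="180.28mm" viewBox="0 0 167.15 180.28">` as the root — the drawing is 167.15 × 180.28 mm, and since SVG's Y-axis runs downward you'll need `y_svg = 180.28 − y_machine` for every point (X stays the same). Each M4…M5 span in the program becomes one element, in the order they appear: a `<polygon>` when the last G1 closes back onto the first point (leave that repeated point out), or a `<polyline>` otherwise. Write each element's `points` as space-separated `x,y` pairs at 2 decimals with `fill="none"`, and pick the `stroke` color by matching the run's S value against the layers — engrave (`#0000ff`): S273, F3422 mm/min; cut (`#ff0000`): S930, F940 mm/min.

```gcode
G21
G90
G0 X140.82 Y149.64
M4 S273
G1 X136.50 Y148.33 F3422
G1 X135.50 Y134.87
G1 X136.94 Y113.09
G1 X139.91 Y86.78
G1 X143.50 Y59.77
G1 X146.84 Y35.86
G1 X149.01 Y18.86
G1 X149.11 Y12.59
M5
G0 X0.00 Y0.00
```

Each laser-on run becomes one SVG element. Flip Y back into SVG space with y_svg = 180.28 − y_machine. Every run uses S273, so all elements get stroke `#0000ff` (engrave).

Run 1: The run is open, so emit a `<polyline>` with points (Y-flipped): 140.82,30.64 136.50,31.95 135.50,45.41 136.94,67.19 139.91,93.50 143.50,120.51 146.84,144.42 149.01,161.42 149.11,167.69.

<svg xmlns="http://www.w3.org/2000/svg" width="167.15mm" height="180.28mm" viewBox="0 0 167.15 180.28">
  <polyline points="140.82,30.64 136.50,31.95 135.50,45.41 136.94,67.19 139.91,93.50 143.50,120.51 146.84,144.42 149.01,161.42 149.11,167.69" fill="none" stroke="#0000ff"/>
</svg>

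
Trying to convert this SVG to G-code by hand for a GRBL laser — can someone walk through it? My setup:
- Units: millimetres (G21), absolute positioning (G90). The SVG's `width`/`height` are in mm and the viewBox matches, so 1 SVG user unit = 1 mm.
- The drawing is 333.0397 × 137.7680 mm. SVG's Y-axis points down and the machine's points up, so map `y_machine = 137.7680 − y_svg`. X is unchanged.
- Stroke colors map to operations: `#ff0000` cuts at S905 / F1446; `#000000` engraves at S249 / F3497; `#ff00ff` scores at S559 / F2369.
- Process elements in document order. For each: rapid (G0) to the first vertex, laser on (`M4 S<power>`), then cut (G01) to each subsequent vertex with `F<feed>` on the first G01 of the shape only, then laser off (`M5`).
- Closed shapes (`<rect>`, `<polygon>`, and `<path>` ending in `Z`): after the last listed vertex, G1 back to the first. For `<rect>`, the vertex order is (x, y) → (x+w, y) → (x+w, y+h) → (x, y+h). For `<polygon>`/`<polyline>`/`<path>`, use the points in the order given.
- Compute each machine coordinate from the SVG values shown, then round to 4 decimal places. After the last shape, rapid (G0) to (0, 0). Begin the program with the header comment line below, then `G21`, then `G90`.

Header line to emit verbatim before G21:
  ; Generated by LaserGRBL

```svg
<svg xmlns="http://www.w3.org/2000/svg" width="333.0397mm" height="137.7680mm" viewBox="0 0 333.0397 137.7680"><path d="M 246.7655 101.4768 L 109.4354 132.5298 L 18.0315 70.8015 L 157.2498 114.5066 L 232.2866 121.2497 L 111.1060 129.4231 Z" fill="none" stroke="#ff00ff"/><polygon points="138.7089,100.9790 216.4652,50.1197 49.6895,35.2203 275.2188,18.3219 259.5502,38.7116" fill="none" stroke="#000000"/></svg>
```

1 u = 1 mm; y_m = 137.7680 − y.

[1] `<path>` closed polygon, #ff00ff→score S559 F2369: (246.7655,36.2912) → (109.4354,5.2382) → (18.0315,66.9665) → (157.2498,23.2614) → (232.2866,16.5183) → (111.1060,8.3449) → (246.7655,36.2912) (closed)

[2] `<polygon>` closed polygon, #000000→engrave S249 F3497: (138.7089,36.7890) → (216.4652,87.6483) → (49.6895,102.5477) → (275.2188,119.4461) → (259.5502,99.0564) → (138.7089,36.7890) (closed)

; Generated by LaserGRBL
G21
G90
G0 X246.7655 Y36.2912
M4 S559
G01 X109.4354 Y5.2382 F2369
G01 X18.0315 Y66.9665
G01 X157.2498 Y23.2614
G01 X232.2866 Y16.5183
G01 X111.1060 Y8.3449
G01 X246.7655 Y36.2912
M5
G0 X138.7089 Y36.7890
M4 S249
G01 X216.4652 Y87.6483 F3497
G01 X49.6895 Y102.5477
G01 X275.2188 Y119.4461
G01 X259.5502 Y99.0564
G01 X138.7089 Y36.7890
M5
G0 X0.0000 Y0.0000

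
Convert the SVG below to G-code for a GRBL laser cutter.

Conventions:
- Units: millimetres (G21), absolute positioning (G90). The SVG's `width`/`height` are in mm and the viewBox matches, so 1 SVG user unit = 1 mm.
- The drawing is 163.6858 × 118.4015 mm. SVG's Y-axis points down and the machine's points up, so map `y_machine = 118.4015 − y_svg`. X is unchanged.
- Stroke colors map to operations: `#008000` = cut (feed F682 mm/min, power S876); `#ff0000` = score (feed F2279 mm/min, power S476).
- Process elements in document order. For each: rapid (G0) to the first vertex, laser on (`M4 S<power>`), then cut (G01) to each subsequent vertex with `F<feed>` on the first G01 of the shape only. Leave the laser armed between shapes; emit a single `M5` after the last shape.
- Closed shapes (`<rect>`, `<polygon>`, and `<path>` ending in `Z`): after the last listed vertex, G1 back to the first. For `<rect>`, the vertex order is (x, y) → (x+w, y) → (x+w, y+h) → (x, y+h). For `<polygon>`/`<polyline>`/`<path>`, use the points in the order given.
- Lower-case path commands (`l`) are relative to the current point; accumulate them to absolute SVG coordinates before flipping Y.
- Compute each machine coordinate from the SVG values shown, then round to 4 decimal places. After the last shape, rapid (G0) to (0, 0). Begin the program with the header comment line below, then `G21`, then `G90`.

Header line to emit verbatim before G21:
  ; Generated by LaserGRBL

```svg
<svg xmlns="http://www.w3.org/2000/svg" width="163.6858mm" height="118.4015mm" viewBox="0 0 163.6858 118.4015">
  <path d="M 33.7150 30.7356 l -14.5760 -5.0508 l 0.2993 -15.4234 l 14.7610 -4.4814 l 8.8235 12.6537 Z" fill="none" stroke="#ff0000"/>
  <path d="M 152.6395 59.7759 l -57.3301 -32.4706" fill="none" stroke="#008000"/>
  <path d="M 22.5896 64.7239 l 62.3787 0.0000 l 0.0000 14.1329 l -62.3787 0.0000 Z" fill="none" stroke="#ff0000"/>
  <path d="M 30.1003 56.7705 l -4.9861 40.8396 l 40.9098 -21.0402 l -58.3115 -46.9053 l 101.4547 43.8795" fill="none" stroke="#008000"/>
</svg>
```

Since the viewBox matches the mm dimensions, user units are millimetres directly. The only transform is the Y-flip y_m = 118.4015 − y_svg.

Shape 1 is a regular polygon drawn with `<path>`. Its stroke #ff0000 means score at S476, F2279. After flipping Y the toolpath is (33.7150,87.6659) → (19.1390,92.7167) → (19.4383,108.1401) → (34.1993,112.6215) → (43.0228,99.9678) → (33.7150,87.6659), returning to the start.

Shape 2 is a line segment drawn with `<path>`. Its stroke #008000 means cut at S876, F682. After flipping Y the toolpath is (152.6395,58.6256) → (95.3094,91.0962).

Shape 3 is a rectangle drawn with `<path>`. Its stroke #ff0000 means score at S476, F2279. After flipping Y the toolpath is (22.5896,53.6776) → (84.9683,53.6776) → (84.9683,39.5447) → (22.5896,39.5447) → (22.5896,53.6776), returning to the start.

Shape 4 is a open polyline drawn with `<path>`. Its stroke #008000 means cut at S876, F682. After flipping Y the toolpath is (30.1003,61.6310) → (25.1142,20.7914) → (66.0240,41.8316) → (7.7125,88.7369) → (109.1672,44.8574).

; Generated by LaserGRBL
G21
G90
G0 X33.7150 Y87.6659
M4 S476
G01 X19.1390 Y92.7167 F2279
G01 X19.4383 Y108.1401
G01 X34.1993 Y112.6215
G01 X43.0228 Y99.9678
G01 X33.7150 Y87.6659
G0 X152.6395 Y58.6256
M4 S876
G01 X95.3094 Y91.0962 F682
G0 X22.5896 Y53.6776
M4 S476
G01 X84.9683 Y53.6776 F2279
G01 X84.9683 Y39.5447
G01 X22.5896 Y39.5447
G01 X22.5896 Y53.6776
G0 X30.1003 Y61.6310
M4 S876
G01 X25.1142 Y20.7914 F682
G01 X66.0240 Y41.8316
G01 X7.7125 Y88.7369
G01 X109.1672 Y44.8574
M5
G0 X0.0000 Y0.0000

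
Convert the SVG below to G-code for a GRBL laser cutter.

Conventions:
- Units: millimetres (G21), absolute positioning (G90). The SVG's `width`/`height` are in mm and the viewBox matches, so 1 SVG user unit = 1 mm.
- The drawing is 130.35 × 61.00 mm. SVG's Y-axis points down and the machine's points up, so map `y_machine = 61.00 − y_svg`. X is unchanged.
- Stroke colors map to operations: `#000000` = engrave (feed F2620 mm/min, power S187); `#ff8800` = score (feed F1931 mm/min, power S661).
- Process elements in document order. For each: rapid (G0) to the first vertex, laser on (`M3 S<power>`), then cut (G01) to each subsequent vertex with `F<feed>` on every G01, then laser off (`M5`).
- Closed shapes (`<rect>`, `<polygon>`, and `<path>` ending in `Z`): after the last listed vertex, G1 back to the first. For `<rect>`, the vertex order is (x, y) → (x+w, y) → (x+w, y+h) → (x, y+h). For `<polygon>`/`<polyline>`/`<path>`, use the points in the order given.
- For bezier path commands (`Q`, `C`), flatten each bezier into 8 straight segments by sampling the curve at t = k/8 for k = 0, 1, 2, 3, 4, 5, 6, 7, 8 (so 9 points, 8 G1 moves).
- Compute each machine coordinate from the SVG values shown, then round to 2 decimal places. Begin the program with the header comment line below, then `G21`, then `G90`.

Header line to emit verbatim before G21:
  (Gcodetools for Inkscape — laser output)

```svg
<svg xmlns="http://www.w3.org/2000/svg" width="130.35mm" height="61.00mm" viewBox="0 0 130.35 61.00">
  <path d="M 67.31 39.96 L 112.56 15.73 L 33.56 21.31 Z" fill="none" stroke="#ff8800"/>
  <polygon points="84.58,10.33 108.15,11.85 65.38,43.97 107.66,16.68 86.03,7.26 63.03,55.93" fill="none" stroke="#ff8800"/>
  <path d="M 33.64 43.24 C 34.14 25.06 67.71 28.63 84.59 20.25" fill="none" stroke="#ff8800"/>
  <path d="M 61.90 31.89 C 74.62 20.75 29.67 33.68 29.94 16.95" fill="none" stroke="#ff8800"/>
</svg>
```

viewBox `0 0 130.35 61.00` with mm width/height → 1 unit = 1 mm. Flip: y_m = 61.00 − y_svg.

**Shape 1** — `<path>` closed polygon, stroke `#ff8800` → score (S661, F1931). Machine vertices: (67.31,21.04) → (112.56,45.27) → (33.56,39.69) → (67.31,21.04). Closed: final G1 returns to the first vertex.

**Shape 2** — `<polygon>` closed polygon, stroke `#ff8800` → score (S661, F1931). Machine vertices: (84.58,50.67) → (108.15,49.15) → (65.38,17.03) → (107.66,44.32) → (86.03,53.74) → (63.03,5.07) → (84.58,50.67). Closed: final G1 returns to the first vertex.

**Shape 3** — `<path>` cubic bezier, stroke `#ff8800` → score (S661, F1931). Control points (SVG): P0=(33.64,43.24), P1=(34.14,25.06), P2=(67.71,28.63), P3=(84.59,20.25); sampled at t=k/8. Machine vertices: (33.64,17.76) → (35.28,23.62) → (39.44,27.84) → (45.53,30.81) → (52.97,32.93) → (61.18,34.59) → (69.58,36.18) → (77.57,38.10) → (84.59,40.75). Open path.

**Shape 4** — `<path>` cubic bezier, stroke `#ff8800` → score (S661, F1931). Control points (SVG): P0=(61.90,31.89), P1=(74.62,20.75), P2=(29.67,33.68), P3=(29.94,16.95); sampled at t=k/8. Machine vertices: (61.90,29.11) → (64.17,32.26) → (62.23,33.79) → (57.31,34.32) → (50.59,34.48) → (43.29,34.91) → (36.61,36.22) → (31.76,39.06) → (29.94,44.05). Open path.

(Gcodetools for Inkscape — laser output)
G21
G90
G0 X67.31 Y21.04
M3 S661
G01 X112.56 Y45.27 F1931
G01 X33.56 Y39.69 F1931
G01 X67.31 Y21.04 F1931
M5
G0 X84.58 Y50.67
M3 S661
G01 X108.15 Y49.15 F1931
G01 X65.38 Y17.03 F1931
G01 X107.66 Y44.32 F1931
G01 X86.03 Y53.74 F1931
G01 X63.03 Y5.07 F1931
G01 X84.58 Y50.67 F1931
M5
G0 X33.64 Y17.76
M3 S661
G01 X35.28 Y23.62 F1931
G01 X39.44 Y27.84 F1931
G01 X45.53 Y30.81 F1931
G01 X52.97 Y32.93 F1931
G01 X61.18 Y34.59 F1931
G01 X69.58 Y36.18 F1931
G01 X77.57 Y38.10 F1931
G01 X84.59 Y40.75 F1931
M5
G0 X61.90 Y29.11
M3 S661
G01 X64.17 Y32.26 F1931
G01 X62.23 Y33.79 F1931
G01 X57.31 Y34.32 F1931
G01 X50.59 Y34.48 F1931
G01 X43.29 Y34.91 F1931
G01 X36.61 Y36.22 F1931
G01 X31.76 Y39.06 F1931
G01 X29.94 Y44.05 F1931
M5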